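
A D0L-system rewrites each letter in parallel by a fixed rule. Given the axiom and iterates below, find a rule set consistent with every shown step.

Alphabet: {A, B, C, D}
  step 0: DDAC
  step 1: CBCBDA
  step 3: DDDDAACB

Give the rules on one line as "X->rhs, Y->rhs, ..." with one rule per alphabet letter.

A->D, B->A, C->A, D->CB

  step 0 ⇒ step 1: DDAC ⇒ CB·CB·D·A
    A ↦ D
    C ↦ A
    D ↦ CB
    B ↦ A  (constrained at step 1)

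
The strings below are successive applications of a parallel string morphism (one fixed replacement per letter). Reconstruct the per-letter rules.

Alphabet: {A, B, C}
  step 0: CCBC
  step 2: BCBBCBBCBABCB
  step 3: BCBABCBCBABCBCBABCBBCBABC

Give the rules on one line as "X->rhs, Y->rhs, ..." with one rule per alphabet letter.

  step 2 ⇒ step 3: BCBBCBBCBABCB ⇒ BC·BA·BC·BC·BA·BC·BC·BA·BC·B·BC·BA·BC
    A ↦ B
    B ↦ BC
    C ↦ BA

A->B, B->BC, C->BA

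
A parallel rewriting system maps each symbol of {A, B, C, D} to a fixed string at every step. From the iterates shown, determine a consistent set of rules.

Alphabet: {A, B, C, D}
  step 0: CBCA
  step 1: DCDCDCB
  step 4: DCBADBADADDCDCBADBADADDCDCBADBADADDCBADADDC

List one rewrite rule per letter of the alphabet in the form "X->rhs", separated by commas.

  step 0 ⇒ step 1: CBCA ⇒ DC·DC·DC·B
    A ↦ B
    B ↦ DC
    C ↦ DC
    D ↦ AD  (constrained at step 1)

A->B, B->DC, C->DC, D->AD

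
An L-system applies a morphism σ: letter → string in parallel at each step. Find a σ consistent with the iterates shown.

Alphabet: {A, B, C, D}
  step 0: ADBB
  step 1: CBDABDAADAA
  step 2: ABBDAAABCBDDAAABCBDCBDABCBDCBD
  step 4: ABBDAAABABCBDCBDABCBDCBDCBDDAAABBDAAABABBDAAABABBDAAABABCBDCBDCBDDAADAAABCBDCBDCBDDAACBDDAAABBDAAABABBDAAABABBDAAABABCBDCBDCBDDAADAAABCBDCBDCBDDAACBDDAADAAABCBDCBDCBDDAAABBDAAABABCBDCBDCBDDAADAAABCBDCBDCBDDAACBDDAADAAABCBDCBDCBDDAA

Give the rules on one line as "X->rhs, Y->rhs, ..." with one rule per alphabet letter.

A->CBD, B->DAA, C->ABB, D->AB

  step 1 ⇒ step 2: CBDABDAADAA ⇒ ABB·DAA·AB·CBD·DAA·AB·CBD·CBD·AB·CBD·CBD
    A ↦ CBD
    B ↦ DAA
    C ↦ ABB
    D ↦ AB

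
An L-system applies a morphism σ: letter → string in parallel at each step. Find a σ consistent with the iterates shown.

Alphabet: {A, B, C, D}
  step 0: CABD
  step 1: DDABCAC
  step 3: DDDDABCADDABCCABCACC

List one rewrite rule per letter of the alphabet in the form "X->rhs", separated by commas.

A->AB, B->CA, C->DD, D->C

  step 0 ⇒ step 1: CABD ⇒ DD·AB·CA·C
    A ↦ AB
    B ↦ CA
    C ↦ DD
    D ↦ C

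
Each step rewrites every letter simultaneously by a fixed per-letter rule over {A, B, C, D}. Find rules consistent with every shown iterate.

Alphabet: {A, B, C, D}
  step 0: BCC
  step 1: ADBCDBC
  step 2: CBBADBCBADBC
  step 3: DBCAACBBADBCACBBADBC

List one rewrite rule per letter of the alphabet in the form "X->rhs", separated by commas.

A->CB, B->A, C->DBC, D->B

  step 2 ⇒ step 3: CBBADBCBADBC ⇒ DBC·A·A·CB·B·A·DBC·A·CB·B·A·DBC
    A ↦ CB
    B ↦ A
    C ↦ DBC
    D ↦ B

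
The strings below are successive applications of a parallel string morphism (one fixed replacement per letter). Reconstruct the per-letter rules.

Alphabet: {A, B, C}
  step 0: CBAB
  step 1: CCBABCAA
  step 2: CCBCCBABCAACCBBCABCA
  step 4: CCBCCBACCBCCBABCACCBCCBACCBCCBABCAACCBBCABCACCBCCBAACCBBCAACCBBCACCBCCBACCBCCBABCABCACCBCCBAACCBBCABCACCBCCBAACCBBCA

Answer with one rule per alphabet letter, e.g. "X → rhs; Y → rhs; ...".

A->BCA, B->A, C->CCB

  step 1 ⇒ step 2: CCBABCAA ⇒ CCB·CCB·A·BCA·A·CCB·BCA·BCA
    A ↦ BCA
    B ↦ A
    C ↦ CCB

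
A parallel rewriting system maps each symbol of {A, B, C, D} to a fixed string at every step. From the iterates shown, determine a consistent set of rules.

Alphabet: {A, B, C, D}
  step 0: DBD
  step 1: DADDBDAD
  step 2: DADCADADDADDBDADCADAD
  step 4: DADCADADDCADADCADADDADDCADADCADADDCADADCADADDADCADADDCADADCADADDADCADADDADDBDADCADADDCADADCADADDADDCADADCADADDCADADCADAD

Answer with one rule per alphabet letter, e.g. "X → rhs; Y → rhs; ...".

A->CA, B->DB, C->D, D->DAD

  step 1 ⇒ step 2: DADDBDAD ⇒ DAD·CA·DAD·DAD·DB·DAD·CA·DAD
    A ↦ CA
    B ↦ DB
    D ↦ DAD
    C ↦ D  (constrained at step 2)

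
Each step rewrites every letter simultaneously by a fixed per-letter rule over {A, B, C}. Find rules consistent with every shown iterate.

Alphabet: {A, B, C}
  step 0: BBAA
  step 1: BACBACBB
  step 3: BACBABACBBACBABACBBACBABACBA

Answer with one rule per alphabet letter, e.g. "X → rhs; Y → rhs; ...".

A->B, B->BAC, C->A

  step 0 ⇒ step 1: BBAA ⇒ BAC·BAC·B·B
    A ↦ B
    B ↦ BAC
    C ↦ A  (constrained at step 1)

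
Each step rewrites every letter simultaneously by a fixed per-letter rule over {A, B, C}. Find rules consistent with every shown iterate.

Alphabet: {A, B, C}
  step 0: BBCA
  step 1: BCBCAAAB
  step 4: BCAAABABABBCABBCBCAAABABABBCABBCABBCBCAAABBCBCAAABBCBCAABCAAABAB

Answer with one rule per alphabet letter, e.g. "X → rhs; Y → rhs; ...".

  step 0 ⇒ step 1: BBCA ⇒ BC·BC·AA·AB
    A ↦ AB
    B ↦ BC
    C ↦ AA

A->AB, B->BC, C->AA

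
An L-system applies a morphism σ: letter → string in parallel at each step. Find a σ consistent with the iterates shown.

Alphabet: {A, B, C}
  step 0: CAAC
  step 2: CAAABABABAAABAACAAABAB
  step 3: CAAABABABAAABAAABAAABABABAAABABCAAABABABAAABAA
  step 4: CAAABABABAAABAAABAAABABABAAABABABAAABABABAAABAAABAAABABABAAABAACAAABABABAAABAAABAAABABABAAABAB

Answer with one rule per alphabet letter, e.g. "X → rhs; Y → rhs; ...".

  step 3 ⇒ step 4: CAAABABABAAABAAABAAABABABAAABABCAAABABABAAABAA ⇒ CAA·AB·AB·AB·AA·AB·AA·AB·AA·AB·AB·AB·AA·AB·AB·AB·AA·AB·AB·AB·AA·AB·AA·AB·AA·AB·AB·AB·AA·AB·AA·CAA·AB·AB·AB·AA·AB·AA·AB·AA·AB·AB·AB·AA·AB·AB
    A ↦ AB
    B ↦ AA
    C ↦ CAA

A->AB, B->AA, C->CAA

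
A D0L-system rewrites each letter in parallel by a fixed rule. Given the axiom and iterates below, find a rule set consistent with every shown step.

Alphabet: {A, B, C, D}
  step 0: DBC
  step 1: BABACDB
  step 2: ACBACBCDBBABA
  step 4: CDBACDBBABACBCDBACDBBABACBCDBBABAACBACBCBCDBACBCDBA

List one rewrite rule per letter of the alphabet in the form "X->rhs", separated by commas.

A->CB, B->A, C->CDB, D->BAB

  step 1 ⇒ step 2: BABACDB ⇒ A·CB·A·CB·CDB·BAB·A
    A ↦ CB
    B ↦ A
    C ↦ CDB
    D ↦ BAB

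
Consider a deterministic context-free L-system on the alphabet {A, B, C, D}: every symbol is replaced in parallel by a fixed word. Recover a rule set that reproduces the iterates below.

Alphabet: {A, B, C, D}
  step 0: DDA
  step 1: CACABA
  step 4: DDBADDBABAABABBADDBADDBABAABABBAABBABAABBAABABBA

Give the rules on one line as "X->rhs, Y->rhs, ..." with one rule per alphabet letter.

  step 0 ⇒ step 1: DDA ⇒ CA·CA·BA
    A ↦ BA
    D ↦ CA
    B ↦ AB  (constrained at step 1)
    C ↦ DD  (constrained at step 1)

A->BA, B->AB, C->DD, D->CA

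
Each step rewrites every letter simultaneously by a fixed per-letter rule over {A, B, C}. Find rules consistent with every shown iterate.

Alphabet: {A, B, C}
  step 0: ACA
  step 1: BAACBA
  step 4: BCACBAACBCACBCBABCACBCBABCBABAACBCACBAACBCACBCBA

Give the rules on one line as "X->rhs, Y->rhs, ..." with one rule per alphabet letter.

  step 0 ⇒ step 1: ACA ⇒ BA·AC·BA
    A ↦ BA
    C ↦ AC
    B ↦ BC  (constrained at step 1)

A->BA, B->BC, C->AC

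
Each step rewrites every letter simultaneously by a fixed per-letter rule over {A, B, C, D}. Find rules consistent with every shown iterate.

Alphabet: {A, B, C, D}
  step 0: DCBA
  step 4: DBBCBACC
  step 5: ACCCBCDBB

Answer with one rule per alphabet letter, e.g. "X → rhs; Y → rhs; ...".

  step 4 ⇒ step 5: DBBCBACC ⇒ AC·C·C·B·C·D·B·B
    A ↦ D
    B ↦ C
    C ↦ B
    D ↦ AC

A->D, B->C, C->B, D->AC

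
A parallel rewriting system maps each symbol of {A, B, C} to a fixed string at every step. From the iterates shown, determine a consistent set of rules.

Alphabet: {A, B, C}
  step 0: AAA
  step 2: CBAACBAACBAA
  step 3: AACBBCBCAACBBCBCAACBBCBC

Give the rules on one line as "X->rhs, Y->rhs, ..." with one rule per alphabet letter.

A->BC, B->CB, C->AA

  step 2 ⇒ step 3: CBAACBAACBAA ⇒ AA·CB·BC·BC·AA·CB·BC·BC·AA·CB·BC·BC
    A ↦ BC
    B ↦ CB
    C ↦ AA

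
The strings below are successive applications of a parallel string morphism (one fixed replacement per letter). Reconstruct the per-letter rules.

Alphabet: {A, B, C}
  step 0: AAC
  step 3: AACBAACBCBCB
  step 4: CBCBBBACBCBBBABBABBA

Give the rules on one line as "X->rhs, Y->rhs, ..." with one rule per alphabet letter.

  step 3 ⇒ step 4: AACBAACBCBCB ⇒ CB·CB·BB·A·CB·CB·BB·A·BB·A·BB·A
    A ↦ CB
    B ↦ A
    C ↦ BB

A->CB, B->A, C->BB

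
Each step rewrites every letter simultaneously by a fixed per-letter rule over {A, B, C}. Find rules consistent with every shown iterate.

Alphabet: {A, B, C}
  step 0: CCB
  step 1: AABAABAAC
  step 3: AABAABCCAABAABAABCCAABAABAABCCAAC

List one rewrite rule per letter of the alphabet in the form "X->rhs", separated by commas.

A->C, B->AAC, C->AAB

  step 0 ⇒ step 1: CCB ⇒ AAB·AAB·AAC
    B ↦ AAC
    C ↦ AAB
    A ↦ C  (constrained at step 1)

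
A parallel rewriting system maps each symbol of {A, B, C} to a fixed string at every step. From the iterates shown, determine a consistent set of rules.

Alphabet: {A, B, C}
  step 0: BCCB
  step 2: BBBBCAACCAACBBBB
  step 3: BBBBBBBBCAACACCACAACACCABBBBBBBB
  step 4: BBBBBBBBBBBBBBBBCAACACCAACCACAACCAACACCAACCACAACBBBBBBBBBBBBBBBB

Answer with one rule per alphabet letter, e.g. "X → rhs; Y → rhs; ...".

A->AC, B->BB, C->CA

  step 3 ⇒ step 4: BBBBBBBBCAACACCACAACACCABBBBBBBB ⇒ BB·BB·BB·BB·BB·BB·BB·BB·CA·AC·AC·CA·AC·CA·CA·AC·CA·AC·AC·CA·AC·CA·CA·AC·BB·BB·BB·BB·BB·BB·BB·BB
    A ↦ AC
    B ↦ BB
    C ↦ CA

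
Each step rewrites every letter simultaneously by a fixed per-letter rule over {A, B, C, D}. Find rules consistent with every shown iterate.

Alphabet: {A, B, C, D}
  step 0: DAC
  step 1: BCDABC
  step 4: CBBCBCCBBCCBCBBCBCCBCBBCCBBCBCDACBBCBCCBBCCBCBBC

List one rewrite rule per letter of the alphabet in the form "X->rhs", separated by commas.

  step 0 ⇒ step 1: DAC ⇒ BC·DA·BC
    A ↦ DA
    C ↦ BC
    D ↦ BC
    B ↦ CB  (constrained at step 1)

A->DA, B->CB, C->BC, D->BC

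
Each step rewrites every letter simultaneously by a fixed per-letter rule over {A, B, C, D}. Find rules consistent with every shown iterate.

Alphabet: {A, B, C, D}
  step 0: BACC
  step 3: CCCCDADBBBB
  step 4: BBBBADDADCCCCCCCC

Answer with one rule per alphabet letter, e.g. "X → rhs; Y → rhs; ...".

A->D, B->CC, C->B, D->AD

  step 3 ⇒ step 4: CCCCDADBBBB ⇒ B·B·B·B·AD·D·AD·CC·CC·CC·CC
    A ↦ D
    B ↦ CC
    C ↦ B
    D ↦ AD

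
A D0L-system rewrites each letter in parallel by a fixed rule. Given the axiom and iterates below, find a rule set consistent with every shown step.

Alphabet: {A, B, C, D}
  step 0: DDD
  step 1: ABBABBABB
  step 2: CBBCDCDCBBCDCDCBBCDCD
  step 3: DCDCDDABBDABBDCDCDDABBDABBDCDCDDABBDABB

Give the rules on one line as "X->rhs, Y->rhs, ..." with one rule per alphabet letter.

A->CBB, B->CD, C->D, D->ABB

  step 2 ⇒ step 3: CBBCDCDCBBCDCDCBBCDCD ⇒ D·CD·CD·D·ABB·D·ABB·D·CD·CD·D·ABB·D·ABB·D·CD·CD·D·ABB·D·ABB
    B ↦ CD
    C ↦ D
    D ↦ ABB
  step 1 ⇒ step 2: ABBABBABB ⇒ CBB·CD·CD·CBB·CD·CD·CBB·CD·CD
    A ↦ CBB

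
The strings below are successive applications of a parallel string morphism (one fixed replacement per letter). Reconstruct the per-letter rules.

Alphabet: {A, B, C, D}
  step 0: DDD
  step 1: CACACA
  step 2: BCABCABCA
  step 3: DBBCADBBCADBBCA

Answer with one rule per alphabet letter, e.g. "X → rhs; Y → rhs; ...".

  step 2 ⇒ step 3: BCABCABCA ⇒ DB·B·CA·DB·B·CA·DB·B·CA
    A ↦ CA
    B ↦ DB
    C ↦ B
  step 0 ⇒ step 1: DDD ⇒ CA·CA·CA
    D ↦ CA

A->CA, B->DB, C->B, D->CA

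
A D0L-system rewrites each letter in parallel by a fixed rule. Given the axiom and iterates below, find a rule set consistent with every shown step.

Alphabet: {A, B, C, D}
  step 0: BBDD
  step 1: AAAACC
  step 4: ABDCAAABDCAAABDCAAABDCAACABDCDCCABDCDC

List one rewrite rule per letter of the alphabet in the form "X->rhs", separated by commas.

  step 0 ⇒ step 1: BBDD ⇒ AA·AA·C·C
    B ↦ AA
    D ↦ C
    A ↦ DC  (constrained at step 1)
    C ↦ AB  (constrained at step 1)

A->DC, B->AA, C->AB, D->C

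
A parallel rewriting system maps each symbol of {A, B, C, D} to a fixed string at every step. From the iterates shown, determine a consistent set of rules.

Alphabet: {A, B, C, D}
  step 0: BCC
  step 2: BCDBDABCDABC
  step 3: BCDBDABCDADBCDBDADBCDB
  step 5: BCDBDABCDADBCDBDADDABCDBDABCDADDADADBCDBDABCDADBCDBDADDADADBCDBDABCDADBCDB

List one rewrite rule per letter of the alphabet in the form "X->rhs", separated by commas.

A->D, B->BC, C->DB, D->DA

  step 2 ⇒ step 3: BCDBDABCDABC ⇒ BC·DB·DA·BC·DA·D·BC·DB·DA·D·BC·DB
    A ↦ D
    B ↦ BC
    C ↦ DB
    D ↦ DA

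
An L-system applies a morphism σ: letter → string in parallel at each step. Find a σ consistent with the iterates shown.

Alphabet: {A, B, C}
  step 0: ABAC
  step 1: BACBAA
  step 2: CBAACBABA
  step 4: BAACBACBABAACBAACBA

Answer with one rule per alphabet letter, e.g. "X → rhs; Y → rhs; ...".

  step 1 ⇒ step 2: BACBAA ⇒ C·BA·A·C·BA·BA
    A ↦ BA
    B ↦ C
    C ↦ A

A->BA, B->C, C->A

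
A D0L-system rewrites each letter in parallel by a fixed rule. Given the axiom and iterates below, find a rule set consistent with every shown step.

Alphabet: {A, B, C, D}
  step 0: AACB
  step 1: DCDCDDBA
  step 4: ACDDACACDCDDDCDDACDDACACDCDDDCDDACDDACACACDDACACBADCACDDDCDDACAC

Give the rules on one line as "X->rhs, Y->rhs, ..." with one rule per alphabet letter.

  step 0 ⇒ step 1: AACB ⇒ DC·DC·DD·BA
    A ↦ DC
    B ↦ BA
    C ↦ DD
    D ↦ AC  (constrained at step 1)

A->DC, B->BA, C->DD, D->AC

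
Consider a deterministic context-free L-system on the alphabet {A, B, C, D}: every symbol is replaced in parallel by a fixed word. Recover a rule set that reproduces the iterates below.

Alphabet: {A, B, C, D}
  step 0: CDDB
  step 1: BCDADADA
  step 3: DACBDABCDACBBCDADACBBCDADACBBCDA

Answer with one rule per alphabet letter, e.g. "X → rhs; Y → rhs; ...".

  step 0 ⇒ step 1: CDDB ⇒ BC·DA·DA·DA
    B ↦ DA
    C ↦ BC
    D ↦ DA
    A ↦ CB  (constrained at step 1)

A->CB, B->DA, C->BC, D->DA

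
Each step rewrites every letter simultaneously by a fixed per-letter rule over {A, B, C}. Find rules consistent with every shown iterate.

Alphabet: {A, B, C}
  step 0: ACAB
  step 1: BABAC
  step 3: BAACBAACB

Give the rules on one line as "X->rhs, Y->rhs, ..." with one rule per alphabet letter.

  step 0 ⇒ step 1: ACAB ⇒ B·A·B·AC
    A ↦ B
    B ↦ AC
    C ↦ A

A->B, B->AC, C->A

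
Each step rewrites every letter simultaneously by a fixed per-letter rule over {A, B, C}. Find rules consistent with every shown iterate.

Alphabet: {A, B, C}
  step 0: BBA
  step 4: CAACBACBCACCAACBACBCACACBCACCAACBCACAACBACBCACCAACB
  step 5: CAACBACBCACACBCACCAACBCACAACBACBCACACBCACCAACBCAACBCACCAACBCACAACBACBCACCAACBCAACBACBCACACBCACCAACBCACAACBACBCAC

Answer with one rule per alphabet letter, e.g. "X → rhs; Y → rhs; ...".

A->ACB, B->C, C->CA

  step 4 ⇒ step 5: CAACBACBCACCAACBACBCACACBCACCAACBCACAACBACBCACCAACB ⇒ CA·ACB·ACB·CA·C·ACB·CA·C·CA·ACB·CA·CA·ACB·ACB·CA·C·ACB·CA·C·CA·ACB·CA·ACB·CA·C·CA·ACB·CA·CA·ACB·ACB·CA·C·CA·ACB·CA·ACB·ACB·CA·C·ACB·CA·C·CA·ACB·CA·CA·ACB·ACB·CA·C
    A ↦ ACB
    B ↦ C
    C ↦ CA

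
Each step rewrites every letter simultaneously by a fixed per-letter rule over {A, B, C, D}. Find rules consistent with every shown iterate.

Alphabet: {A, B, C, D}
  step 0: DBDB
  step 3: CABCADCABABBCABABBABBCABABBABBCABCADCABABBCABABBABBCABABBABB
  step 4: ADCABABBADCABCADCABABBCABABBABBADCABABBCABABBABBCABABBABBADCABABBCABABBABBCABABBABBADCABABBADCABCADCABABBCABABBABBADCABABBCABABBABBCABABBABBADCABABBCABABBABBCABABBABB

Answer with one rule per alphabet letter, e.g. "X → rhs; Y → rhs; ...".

A->CAB, B->ABB, C->AD, D->C

  step 3 ⇒ step 4: CABCADCABABBCABABBABBCABABBABBCABCADCABABBCABABBABBCABABBABB ⇒ AD·CAB·ABB·AD·CAB·C·AD·CAB·ABB·CAB·ABB·ABB·AD·CAB·ABB·CAB·ABB·ABB·CAB·ABB·ABB·AD·CAB·ABB·CAB·ABB·ABB·CAB·ABB·ABB·AD·CAB·ABB·AD·CAB·C·AD·CAB·ABB·CAB·ABB·ABB·AD·CAB·ABB·CAB·ABB·ABB·CAB·ABB·ABB·AD·CAB·ABB·CAB·ABB·ABB·CAB·ABB·ABB
    A ↦ CAB
    B ↦ ABB
    C ↦ AD
    D ↦ C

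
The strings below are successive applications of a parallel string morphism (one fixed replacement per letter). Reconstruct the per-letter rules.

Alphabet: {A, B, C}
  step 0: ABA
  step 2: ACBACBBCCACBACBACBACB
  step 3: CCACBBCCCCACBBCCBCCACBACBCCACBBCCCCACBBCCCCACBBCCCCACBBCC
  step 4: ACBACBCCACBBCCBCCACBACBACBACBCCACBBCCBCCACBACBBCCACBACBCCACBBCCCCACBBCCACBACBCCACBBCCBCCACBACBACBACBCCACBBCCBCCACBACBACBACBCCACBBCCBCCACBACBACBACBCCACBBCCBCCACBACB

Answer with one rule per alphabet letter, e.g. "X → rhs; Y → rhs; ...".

  step 3 ⇒ step 4: CCACBBCCCCACBBCCBCCACBACBCCACBBCCCCACBBCCCCACBBCCCCACBBCC ⇒ ACB·ACB·CC·ACB·BCC·BCC·ACB·ACB·ACB·ACB·CC·ACB·BCC·BCC·ACB·ACB·BCC·ACB·ACB·CC·ACB·BCC·CC·ACB·BCC·ACB·ACB·CC·ACB·BCC·BCC·ACB·ACB·ACB·ACB·CC·ACB·BCC·BCC·ACB·ACB·ACB·ACB·CC·ACB·BCC·BCC·ACB·ACB·ACB·ACB·CC·ACB·BCC·BCC·ACB·ACB
    A ↦ CC
    B ↦ BCC
    C ↦ ACB

A->CC, B->BCC, C->ACB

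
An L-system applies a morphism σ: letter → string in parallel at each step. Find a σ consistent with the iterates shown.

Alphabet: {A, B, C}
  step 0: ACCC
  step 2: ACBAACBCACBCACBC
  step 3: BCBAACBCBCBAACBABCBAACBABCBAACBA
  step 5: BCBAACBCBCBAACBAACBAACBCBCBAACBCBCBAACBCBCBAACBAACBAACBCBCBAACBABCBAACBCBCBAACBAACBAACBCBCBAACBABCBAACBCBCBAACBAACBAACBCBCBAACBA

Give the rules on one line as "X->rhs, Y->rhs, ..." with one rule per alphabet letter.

  step 2 ⇒ step 3: ACBAACBCACBCACBC ⇒ BC·BA·AC·BC·BC·BA·AC·BA·BC·BA·AC·BA·BC·BA·AC·BA
    A ↦ BC
    B ↦ AC
    C ↦ BA

A->BC, B->AC, C->BA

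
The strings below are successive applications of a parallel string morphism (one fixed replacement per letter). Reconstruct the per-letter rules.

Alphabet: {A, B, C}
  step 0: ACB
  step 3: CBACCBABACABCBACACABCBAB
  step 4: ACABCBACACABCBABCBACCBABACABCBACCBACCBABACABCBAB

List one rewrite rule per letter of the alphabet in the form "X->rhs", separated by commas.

A->CB, B->AB, C->AC

  step 3 ⇒ step 4: CBACCBABACABCBACACABCBAB ⇒ AC·AB·CB·AC·AC·AB·CB·AB·CB·AC·CB·AB·AC·AB·CB·AC·CB·AC·CB·AB·AC·AB·CB·AB
    A ↦ CB
    B ↦ AB
    C ↦ AC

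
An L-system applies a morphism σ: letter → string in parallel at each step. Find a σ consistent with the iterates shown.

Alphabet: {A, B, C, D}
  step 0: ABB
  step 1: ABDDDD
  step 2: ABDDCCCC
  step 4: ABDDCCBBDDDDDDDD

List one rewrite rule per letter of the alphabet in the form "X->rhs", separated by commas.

A->AB, B->DD, C->B, D->C

  step 1 ⇒ step 2: ABDDDD ⇒ AB·DD·C·C·C·C
    A ↦ AB
    B ↦ DD
    D ↦ C
    C ↦ B  (constrained at step 2)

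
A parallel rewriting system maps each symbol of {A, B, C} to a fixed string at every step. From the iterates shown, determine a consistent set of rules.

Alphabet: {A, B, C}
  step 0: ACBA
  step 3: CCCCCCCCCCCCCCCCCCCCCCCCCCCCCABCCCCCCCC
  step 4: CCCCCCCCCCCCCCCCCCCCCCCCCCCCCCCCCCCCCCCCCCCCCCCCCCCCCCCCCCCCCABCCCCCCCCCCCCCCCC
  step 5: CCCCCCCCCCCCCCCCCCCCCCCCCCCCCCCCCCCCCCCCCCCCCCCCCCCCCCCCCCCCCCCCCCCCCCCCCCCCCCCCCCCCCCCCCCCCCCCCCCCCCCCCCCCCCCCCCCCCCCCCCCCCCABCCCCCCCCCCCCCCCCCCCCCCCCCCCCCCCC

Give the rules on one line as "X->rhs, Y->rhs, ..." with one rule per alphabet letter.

A->CC, B->CAB, C->CC

  step 4 ⇒ step 5: CCCCCCCCCCCCCCCCCCCCCCCCCCCCCCCCCCCCCCCCCCCCCCCCCCCCCCCCCCCCCABCCCCCCCCCCCCCCCC ⇒ CC·CC·CC·CC·CC·CC·CC·CC·CC·CC·CC·CC·CC·CC·CC·CC·CC·CC·CC·CC·CC·CC·CC·CC·CC·CC·CC·CC·CC·CC·CC·CC·CC·CC·CC·CC·CC·CC·CC·CC·CC·CC·CC·CC·CC·CC·CC·CC·CC·CC·CC·CC·CC·CC·CC·CC·CC·CC·CC·CC·CC·CC·CAB·CC·CC·CC·CC·CC·CC·CC·CC·CC·CC·CC·CC·CC·CC·CC·CC
    A ↦ CC
    B ↦ CAB
    C ↦ CC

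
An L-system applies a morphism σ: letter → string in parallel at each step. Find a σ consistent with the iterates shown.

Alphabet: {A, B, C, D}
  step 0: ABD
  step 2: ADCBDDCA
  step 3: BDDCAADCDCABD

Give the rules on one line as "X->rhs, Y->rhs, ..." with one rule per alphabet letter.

  step 2 ⇒ step 3: ADCBDDCA ⇒ BD·DC·A·A·DC·DC·A·BD
    A ↦ BD
    B ↦ A
    C ↦ A
    D ↦ DC

A->BD, B->A, C->A, D->DC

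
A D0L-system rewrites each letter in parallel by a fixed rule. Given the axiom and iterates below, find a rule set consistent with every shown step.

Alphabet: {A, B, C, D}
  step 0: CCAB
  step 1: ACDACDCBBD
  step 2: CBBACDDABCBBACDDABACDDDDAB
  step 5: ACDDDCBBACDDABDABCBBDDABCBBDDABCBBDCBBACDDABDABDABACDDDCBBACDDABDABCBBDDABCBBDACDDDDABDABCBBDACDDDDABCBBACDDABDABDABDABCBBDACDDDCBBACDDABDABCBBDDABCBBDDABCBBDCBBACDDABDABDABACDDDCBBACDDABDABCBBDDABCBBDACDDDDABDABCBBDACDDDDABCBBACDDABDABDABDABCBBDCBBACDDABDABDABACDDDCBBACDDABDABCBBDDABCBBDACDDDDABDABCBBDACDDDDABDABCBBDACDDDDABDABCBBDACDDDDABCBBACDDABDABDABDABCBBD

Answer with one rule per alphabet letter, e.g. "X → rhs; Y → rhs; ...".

A->CBB, B->D, C->ACD, D->DAB

  step 1 ⇒ step 2: ACDACDCBBD ⇒ CBB·ACD·DAB·CBB·ACD·DAB·ACD·D·D·DAB
    A ↦ CBB
    B ↦ D
    C ↦ ACD
    D ↦ DAB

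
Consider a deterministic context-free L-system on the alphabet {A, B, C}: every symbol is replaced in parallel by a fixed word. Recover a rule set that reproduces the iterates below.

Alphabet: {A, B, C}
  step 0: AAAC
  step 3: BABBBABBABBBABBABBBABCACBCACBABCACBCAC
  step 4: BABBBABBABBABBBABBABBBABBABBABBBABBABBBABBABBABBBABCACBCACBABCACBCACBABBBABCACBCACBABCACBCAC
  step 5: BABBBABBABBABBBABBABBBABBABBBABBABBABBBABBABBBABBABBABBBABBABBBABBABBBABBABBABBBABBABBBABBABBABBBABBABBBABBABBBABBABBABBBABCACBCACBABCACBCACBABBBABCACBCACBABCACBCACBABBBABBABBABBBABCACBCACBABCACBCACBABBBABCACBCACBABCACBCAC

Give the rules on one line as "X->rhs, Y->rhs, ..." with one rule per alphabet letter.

A->B, B->BAB, C->CAC

  step 4 ⇒ step 5: BABBBABBABBABBBABBABBBABBABBABBBABBABBBABBABBABBBABCACBCACBABCACBCACBABBBABCACBCACBABCACBCAC ⇒ BAB·B·BAB·BAB·BAB·B·BAB·BAB·B·BAB·BAB·B·BAB·BAB·BAB·B·BAB·BAB·B·BAB·BAB·BAB·B·BAB·BAB·B·BAB·BAB·B·BAB·BAB·BAB·B·BAB·BAB·B·BAB·BAB·BAB·B·BAB·BAB·B·BAB·BAB·B·BAB·BAB·BAB·B·BAB·CAC·B·CAC·BAB·CAC·B·CAC·BAB·B·BAB·CAC·B·CAC·BAB·CAC·B·CAC·BAB·B·BAB·BAB·BAB·B·BAB·CAC·B·CAC·BAB·CAC·B·CAC·BAB·B·BAB·CAC·B·CAC·BAB·CAC·B·CAC
    A ↦ B
    B ↦ BAB
    C ↦ CAC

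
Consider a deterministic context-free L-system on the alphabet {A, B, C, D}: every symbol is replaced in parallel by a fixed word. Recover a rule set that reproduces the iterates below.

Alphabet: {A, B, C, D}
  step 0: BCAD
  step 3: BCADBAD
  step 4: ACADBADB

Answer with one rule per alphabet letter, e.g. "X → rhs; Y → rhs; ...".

  step 3 ⇒ step 4: BCADBAD ⇒ A·CA·D·B·A·D·B
    A ↦ D
    B ↦ A
    C ↦ CA
    D ↦ B

A->D, B->A, C->CA, D->B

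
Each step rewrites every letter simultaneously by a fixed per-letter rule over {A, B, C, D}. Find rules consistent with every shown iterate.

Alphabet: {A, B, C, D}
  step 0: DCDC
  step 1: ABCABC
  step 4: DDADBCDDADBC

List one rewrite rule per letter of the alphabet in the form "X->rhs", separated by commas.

  step 0 ⇒ step 1: DCDC ⇒ A·BC·A·BC
    C ↦ BC
    D ↦ A
    A ↦ D  (constrained at step 1)
    B ↦ D  (constrained at step 1)

A->D, B->D, C->BC, D->A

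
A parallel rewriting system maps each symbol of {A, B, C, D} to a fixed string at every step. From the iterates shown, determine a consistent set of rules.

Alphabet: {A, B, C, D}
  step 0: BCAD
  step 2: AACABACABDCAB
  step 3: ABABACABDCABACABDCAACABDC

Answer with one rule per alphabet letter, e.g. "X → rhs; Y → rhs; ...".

  step 2 ⇒ step 3: AACABACABDCAB ⇒ AB·AB·AC·AB·DC·AB·AC·AB·DC·A·AC·AB·DC
    A ↦ AB
    B ↦ DC
    C ↦ AC
    D ↦ A

A->AB, B->DC, C->AC, D->A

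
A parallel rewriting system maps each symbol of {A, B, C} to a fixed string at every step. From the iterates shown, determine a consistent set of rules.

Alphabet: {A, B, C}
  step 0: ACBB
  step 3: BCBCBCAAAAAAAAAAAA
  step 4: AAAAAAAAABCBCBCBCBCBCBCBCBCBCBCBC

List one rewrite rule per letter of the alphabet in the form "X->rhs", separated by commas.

A->BC, B->A, C->AA

  step 3 ⇒ step 4: BCBCBCAAAAAAAAAAAA ⇒ A·AA·A·AA·A·AA·BC·BC·BC·BC·BC·BC·BC·BC·BC·BC·BC·BC
    A ↦ BC
    B ↦ A
    C ↦ AA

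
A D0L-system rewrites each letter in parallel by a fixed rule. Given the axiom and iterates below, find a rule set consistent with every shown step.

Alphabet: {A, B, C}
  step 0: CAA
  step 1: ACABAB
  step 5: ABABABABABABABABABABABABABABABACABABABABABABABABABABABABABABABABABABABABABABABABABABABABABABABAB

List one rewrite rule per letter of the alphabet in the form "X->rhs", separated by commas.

A->AB, B->AB, C->AC

  step 0 ⇒ step 1: CAA ⇒ AC·AB·AB
    A ↦ AB
    C ↦ AC
    B ↦ AB  (constrained at step 1)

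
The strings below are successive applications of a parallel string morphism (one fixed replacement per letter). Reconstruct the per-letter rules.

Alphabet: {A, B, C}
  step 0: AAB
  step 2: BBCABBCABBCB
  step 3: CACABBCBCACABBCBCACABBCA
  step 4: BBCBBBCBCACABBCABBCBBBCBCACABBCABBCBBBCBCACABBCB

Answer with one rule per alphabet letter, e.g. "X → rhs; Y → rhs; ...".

A->CB, B->CA, C->BB

  step 3 ⇒ step 4: CACABBCBCACABBCBCACABBCA ⇒ BB·CB·BB·CB·CA·CA·BB·CA·BB·CB·BB·CB·CA·CA·BB·CA·BB·CB·BB·CB·CA·CA·BB·CB
    A ↦ CB
    B ↦ CA
    C ↦ BB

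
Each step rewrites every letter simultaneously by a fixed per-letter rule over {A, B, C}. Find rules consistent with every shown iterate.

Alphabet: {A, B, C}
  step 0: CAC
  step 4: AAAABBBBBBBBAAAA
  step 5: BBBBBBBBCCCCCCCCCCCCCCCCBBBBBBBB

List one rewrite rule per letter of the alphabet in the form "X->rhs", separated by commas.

  step 4 ⇒ step 5: AAAABBBBBBBBAAAA ⇒ BB·BB·BB·BB·CC·CC·CC·CC·CC·CC·CC·CC·BB·BB·BB·BB
    A ↦ BB
    B ↦ CC
    C ↦ A  (constrained at step 0)

A->BB, B->CC, C->A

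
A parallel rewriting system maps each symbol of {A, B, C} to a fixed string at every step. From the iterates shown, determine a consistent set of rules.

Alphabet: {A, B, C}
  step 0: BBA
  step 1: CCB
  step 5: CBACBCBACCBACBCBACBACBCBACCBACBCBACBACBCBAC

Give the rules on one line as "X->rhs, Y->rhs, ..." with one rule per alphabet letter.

  step 0 ⇒ step 1: BBA ⇒ C·C·B
    A ↦ B
    B ↦ C
    C ↦ CBA  (constrained at step 1)

A->B, B->C, C->CBA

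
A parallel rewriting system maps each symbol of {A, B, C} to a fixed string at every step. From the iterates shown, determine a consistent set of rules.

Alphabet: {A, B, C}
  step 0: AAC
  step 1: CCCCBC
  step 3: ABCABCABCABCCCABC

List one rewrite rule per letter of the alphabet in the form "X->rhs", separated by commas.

  step 0 ⇒ step 1: AAC ⇒ CC·CC·BC
    A ↦ CC
    C ↦ BC
    B ↦ A  (constrained at step 1)

A->CC, B->A, C->BC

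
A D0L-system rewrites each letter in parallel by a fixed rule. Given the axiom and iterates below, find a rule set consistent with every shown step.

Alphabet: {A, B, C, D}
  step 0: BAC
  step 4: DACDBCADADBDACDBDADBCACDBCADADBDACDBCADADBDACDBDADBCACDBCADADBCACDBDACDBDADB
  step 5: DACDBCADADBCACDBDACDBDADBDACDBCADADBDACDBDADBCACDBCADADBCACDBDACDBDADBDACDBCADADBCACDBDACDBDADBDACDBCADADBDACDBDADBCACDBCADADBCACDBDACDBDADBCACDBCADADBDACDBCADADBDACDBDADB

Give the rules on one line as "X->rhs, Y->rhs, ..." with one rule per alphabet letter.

  step 4 ⇒ step 5: DACDBCADADBDACDBDADBCACDBCADADBDACDBCADADBDACDBDADBCACDBCADADBCACDBDACDBDADB ⇒ DA·CDB·CA·DA·DB·CA·CDB·DA·CDB·DA·DB·DA·CDB·CA·DA·DB·DA·CDB·DA·DB·CA·CDB·CA·DA·DB·CA·CDB·DA·CDB·DA·DB·DA·CDB·CA·DA·DB·CA·CDB·DA·CDB·DA·DB·DA·CDB·CA·DA·DB·DA·CDB·DA·DB·CA·CDB·CA·DA·DB·CA·CDB·DA·CDB·DA·DB·CA·CDB·CA·DA·DB·DA·CDB·CA·DA·DB·DA·CDB·DA·DB
    A ↦ CDB
    B ↦ DB
    C ↦ CA
    D ↦ DA

A->CDB, B->DB, C->CA, D->DA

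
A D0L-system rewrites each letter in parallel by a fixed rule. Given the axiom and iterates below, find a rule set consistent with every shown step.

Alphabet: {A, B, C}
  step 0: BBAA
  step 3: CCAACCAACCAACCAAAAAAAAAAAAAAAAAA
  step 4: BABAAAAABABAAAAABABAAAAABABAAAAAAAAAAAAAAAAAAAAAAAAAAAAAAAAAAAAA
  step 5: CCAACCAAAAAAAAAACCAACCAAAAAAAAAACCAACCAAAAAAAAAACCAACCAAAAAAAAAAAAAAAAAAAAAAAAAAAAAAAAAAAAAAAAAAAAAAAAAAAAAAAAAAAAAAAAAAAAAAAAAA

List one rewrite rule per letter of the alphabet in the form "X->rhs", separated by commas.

  step 4 ⇒ step 5: BABAAAAABABAAAAABABAAAAABABAAAAAAAAAAAAAAAAAAAAAAAAAAAAAAAAAAAAA ⇒ CC·AA·CC·AA·AA·AA·AA·AA·CC·AA·CC·AA·AA·AA·AA·AA·CC·AA·CC·AA·AA·AA·AA·AA·CC·AA·CC·AA·AA·AA·AA·AA·AA·AA·AA·AA·AA·AA·AA·AA·AA·AA·AA·AA·AA·AA·AA·AA·AA·AA·AA·AA·AA·AA·AA·AA·AA·AA·AA·AA·AA·AA·AA·AA
    A ↦ AA
    B ↦ CC
  step 3 ⇒ step 4: CCAACCAACCAACCAAAAAAAAAAAAAAAAAA ⇒ BA·BA·AA·AA·BA·BA·AA·AA·BA·BA·AA·AA·BA·BA·AA·AA·AA·AA·AA·AA·AA·AA·AA·AA·AA·AA·AA·AA·AA·AA·AA·AA
    C ↦ BA

A->AA, B->CC, C->BA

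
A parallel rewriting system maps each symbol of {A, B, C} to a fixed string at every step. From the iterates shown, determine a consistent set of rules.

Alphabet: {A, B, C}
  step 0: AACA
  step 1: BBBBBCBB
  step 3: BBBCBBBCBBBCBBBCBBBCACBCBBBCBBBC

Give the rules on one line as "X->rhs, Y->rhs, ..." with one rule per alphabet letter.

A->BB, B->AC, C->BC

  step 0 ⇒ step 1: AACA ⇒ BB·BB·BC·BB
    A ↦ BB
    C ↦ BC
    B ↦ AC  (constrained at step 1)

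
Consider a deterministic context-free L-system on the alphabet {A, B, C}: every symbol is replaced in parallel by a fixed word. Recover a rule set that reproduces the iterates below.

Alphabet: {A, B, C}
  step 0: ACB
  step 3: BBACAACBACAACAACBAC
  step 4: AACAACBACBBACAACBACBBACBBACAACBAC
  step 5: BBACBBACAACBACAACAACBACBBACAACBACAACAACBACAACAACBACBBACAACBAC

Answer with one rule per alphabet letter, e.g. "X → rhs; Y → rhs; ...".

  step 4 ⇒ step 5: AACAACBACBBACAACBACBBACBBACAACBAC ⇒ B·B·AC·B·B·AC·AAC·B·AC·AAC·AAC·B·AC·B·B·AC·AAC·B·AC·AAC·AAC·B·AC·AAC·AAC·B·AC·B·B·AC·AAC·B·AC
    A ↦ B
    B ↦ AAC
    C ↦ AC

A->B, B->AAC, C->AC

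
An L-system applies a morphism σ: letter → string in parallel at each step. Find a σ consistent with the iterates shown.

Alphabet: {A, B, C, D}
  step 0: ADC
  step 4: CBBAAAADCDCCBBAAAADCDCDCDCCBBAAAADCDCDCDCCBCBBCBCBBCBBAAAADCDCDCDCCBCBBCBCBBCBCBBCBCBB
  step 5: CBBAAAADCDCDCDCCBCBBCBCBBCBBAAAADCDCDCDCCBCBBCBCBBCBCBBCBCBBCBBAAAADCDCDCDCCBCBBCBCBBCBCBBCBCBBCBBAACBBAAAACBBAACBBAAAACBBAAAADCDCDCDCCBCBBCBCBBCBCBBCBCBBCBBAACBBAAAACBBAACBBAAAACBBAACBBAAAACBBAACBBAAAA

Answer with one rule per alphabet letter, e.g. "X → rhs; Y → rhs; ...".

  step 4 ⇒ step 5: CBBAAAADCDCCBBAAAADCDCDCDCCBBAAAADCDCDCDCCBCBBCBCBBCBBAAAADCDCDCDCCBCBBCBCBBCBCBBCBCBB ⇒ CBB·AA·AA·DC·DC·DC·DC·CB·CBB·CB·CBB·CBB·AA·AA·DC·DC·DC·DC·CB·CBB·CB·CBB·CB·CBB·CB·CBB·CBB·AA·AA·DC·DC·DC·DC·CB·CBB·CB·CBB·CB·CBB·CB·CBB·CBB·AA·CBB·AA·AA·CBB·AA·CBB·AA·AA·CBB·AA·AA·DC·DC·DC·DC·CB·CBB·CB·CBB·CB·CBB·CB·CBB·CBB·AA·CBB·AA·AA·CBB·AA·CBB·AA·AA·CBB·AA·CBB·AA·AA·CBB·AA·CBB·AA·AA
    A ↦ DC
    B ↦ AA
    C ↦ CBB
    D ↦ CB

A->DC, B->AA, C->CBB, D->CB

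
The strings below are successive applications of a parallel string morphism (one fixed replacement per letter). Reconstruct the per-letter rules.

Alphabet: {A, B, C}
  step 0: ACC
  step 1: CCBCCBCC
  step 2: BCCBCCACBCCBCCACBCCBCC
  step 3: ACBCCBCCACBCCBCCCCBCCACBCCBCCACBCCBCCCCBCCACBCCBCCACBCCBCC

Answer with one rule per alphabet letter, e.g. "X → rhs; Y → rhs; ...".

  step 2 ⇒ step 3: BCCBCCACBCCBCCACBCCBCC ⇒ AC·BCC·BCC·AC·BCC·BCC·CC·BCC·AC·BCC·BCC·AC·BCC·BCC·CC·BCC·AC·BCC·BCC·AC·BCC·BCC
    A ↦ CC
    B ↦ AC
    C ↦ BCC

A->CC, B->AC, C->BCC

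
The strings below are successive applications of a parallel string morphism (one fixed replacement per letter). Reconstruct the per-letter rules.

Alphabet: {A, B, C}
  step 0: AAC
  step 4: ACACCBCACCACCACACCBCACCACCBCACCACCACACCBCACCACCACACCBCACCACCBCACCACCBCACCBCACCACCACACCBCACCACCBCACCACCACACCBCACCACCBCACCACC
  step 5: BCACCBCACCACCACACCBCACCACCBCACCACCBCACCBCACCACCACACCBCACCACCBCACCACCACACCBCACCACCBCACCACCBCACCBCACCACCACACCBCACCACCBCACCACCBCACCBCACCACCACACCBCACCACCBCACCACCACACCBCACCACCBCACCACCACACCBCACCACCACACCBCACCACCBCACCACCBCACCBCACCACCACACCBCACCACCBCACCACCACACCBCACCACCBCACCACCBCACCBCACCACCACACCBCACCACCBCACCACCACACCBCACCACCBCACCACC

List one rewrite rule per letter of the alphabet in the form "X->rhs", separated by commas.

A->BC, B->AC, C->ACC

  step 4 ⇒ step 5: ACACCBCACCACCACACCBCACCACCBCACCACCACACCBCACCACCACACCBCACCACCBCACCACCBCACCBCACCACCACACCBCACCACCBCACCACCACACCBCACCACCBCACCACC ⇒ BC·ACC·BC·ACC·ACC·AC·ACC·BC·ACC·ACC·BC·ACC·ACC·BC·ACC·BC·ACC·ACC·AC·ACC·BC·ACC·ACC·BC·ACC·ACC·AC·ACC·BC·ACC·ACC·BC·ACC·ACC·BC·ACC·BC·ACC·ACC·AC·ACC·BC·ACC·ACC·BC·ACC·ACC·BC·ACC·BC·ACC·ACC·AC·ACC·BC·ACC·ACC·BC·ACC·ACC·AC·ACC·BC·ACC·ACC·BC·ACC·ACC·AC·ACC·BC·ACC·ACC·AC·ACC·BC·ACC·ACC·BC·ACC·ACC·BC·ACC·BC·ACC·ACC·AC·ACC·BC·ACC·ACC·BC·ACC·ACC·AC·ACC·BC·ACC·ACC·BC·ACC·ACC·BC·ACC·BC·ACC·ACC·AC·ACC·BC·ACC·ACC·BC·ACC·ACC·AC·ACC·BC·ACC·ACC·BC·ACC·ACC
    A ↦ BC
    B ↦ AC
    C ↦ ACC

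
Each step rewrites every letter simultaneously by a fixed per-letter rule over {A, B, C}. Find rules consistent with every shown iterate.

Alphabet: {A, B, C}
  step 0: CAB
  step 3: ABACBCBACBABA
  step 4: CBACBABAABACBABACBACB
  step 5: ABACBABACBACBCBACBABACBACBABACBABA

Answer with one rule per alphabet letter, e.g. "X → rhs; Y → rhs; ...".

A->CB, B->A, C->AB

  step 4 ⇒ step 5: CBACBABAABACBABACBACB ⇒ AB·A·CB·AB·A·CB·A·CB·CB·A·CB·AB·A·CB·A·CB·AB·A·CB·AB·A
    A ↦ CB
    B ↦ A
    C ↦ AB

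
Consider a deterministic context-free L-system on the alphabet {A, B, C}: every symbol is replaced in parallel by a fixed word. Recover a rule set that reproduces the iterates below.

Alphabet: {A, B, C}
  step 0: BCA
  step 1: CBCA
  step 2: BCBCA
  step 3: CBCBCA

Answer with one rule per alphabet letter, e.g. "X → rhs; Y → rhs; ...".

  step 2 ⇒ step 3: BCBCA ⇒ C·B·C·B·CA
    A ↦ CA
    B ↦ C
    C ↦ B

A->CA, B->C, C->B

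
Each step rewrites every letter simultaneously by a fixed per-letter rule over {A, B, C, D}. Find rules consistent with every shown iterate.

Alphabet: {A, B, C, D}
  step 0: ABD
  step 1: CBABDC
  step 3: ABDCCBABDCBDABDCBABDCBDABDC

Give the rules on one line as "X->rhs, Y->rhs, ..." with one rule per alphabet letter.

A->CB, B->ABD, C->BD, D->C

  step 0 ⇒ step 1: ABD ⇒ CB·ABD·C
    A ↦ CB
    B ↦ ABD
    D ↦ C
    C ↦ BD  (constrained at step 1)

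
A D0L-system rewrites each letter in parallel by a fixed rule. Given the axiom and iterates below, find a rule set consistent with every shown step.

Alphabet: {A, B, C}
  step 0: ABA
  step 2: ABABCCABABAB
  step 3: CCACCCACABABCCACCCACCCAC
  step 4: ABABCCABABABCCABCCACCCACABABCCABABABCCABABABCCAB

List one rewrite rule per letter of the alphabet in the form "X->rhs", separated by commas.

A->CC, B->AC, C->AB

  step 3 ⇒ step 4: CCACCCACABABCCACCCACCCAC ⇒ AB·AB·CC·AB·AB·AB·CC·AB·CC·AC·CC·AC·AB·AB·CC·AB·AB·AB·CC·AB·AB·AB·CC·AB
    A ↦ CC
    B ↦ AC
    C ↦ AB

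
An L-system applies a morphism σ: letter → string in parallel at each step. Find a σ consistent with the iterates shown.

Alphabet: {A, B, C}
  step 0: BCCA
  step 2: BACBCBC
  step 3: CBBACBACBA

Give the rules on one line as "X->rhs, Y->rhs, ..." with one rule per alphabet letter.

A->B, B->C, C->BA

  step 2 ⇒ step 3: BACBCBC ⇒ C·B·BA·C·BA·C·BA
    A ↦ B
    B ↦ C
    C ↦ BA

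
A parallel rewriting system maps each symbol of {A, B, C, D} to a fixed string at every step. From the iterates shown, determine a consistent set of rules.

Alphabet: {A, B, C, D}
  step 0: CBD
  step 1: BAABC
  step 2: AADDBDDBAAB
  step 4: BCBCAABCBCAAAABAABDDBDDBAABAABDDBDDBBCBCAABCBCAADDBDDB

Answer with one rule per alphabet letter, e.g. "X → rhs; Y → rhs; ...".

  step 1 ⇒ step 2: BAABC ⇒ AA·DDB·DDB·AA·B
    A ↦ DDB
    B ↦ AA
    C ↦ B
  step 0 ⇒ step 1: CBD ⇒ B·AA·BC
    D ↦ BC

A->DDB, B->AA, C->B, D->BC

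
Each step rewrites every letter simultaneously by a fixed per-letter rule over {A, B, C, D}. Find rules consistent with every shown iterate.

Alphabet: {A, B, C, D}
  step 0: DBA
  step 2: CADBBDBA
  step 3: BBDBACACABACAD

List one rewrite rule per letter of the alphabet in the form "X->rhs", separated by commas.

A->D, B->CA, C->BB, D->BA

  step 2 ⇒ step 3: CADBBDBA ⇒ BB·D·BA·CA·CA·BA·CA·D
    A ↦ D
    B ↦ CA
    C ↦ BB
    D ↦ BA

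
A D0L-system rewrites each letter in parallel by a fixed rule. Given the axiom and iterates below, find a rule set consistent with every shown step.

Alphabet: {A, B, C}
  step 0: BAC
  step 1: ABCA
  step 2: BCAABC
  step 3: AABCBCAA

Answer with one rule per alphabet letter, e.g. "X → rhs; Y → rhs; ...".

  step 2 ⇒ step 3: BCAABC ⇒ A·A·BC·BC·A·A
    A ↦ BC
    B ↦ A
    C ↦ A

A->BC, B->A, C->A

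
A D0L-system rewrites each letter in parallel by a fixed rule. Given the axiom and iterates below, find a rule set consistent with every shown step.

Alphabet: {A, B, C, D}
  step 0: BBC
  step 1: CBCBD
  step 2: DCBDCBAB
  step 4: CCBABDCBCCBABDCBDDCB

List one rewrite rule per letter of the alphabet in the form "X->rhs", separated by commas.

A->C, B->CB, C->D, D->AB

  step 1 ⇒ step 2: CBCBD ⇒ D·CB·D·CB·AB
    B ↦ CB
    C ↦ D
    D ↦ AB
    A ↦ C  (constrained at step 2)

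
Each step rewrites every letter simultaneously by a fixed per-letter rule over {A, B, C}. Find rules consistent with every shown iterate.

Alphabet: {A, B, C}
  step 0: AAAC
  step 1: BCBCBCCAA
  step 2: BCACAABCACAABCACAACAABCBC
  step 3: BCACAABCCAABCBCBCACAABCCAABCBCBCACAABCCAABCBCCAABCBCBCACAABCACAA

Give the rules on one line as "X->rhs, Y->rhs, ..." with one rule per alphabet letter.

A->BC, B->BCA, C->CAA

  step 2 ⇒ step 3: BCACAABCACAABCACAACAABCBC ⇒ BCA·CAA·BC·CAA·BC·BC·BCA·CAA·BC·CAA·BC·BC·BCA·CAA·BC·CAA·BC·BC·CAA·BC·BC·BCA·CAA·BCA·CAA
    A ↦ BC
    B ↦ BCA
    C ↦ CAA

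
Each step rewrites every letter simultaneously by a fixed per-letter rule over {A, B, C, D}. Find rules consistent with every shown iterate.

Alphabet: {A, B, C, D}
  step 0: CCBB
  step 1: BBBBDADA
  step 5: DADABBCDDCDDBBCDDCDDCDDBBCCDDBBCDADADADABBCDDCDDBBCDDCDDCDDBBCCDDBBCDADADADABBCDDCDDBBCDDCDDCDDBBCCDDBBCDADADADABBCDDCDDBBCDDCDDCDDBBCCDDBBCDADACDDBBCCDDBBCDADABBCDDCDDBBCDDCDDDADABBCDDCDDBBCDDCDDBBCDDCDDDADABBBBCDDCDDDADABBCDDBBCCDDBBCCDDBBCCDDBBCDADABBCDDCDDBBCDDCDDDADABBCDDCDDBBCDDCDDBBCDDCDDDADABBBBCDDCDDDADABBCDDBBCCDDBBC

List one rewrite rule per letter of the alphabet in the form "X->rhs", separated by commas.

A->BBC, B->DA, C->BB, D->CDD

  step 0 ⇒ step 1: CCBB ⇒ BB·BB·DA·DA
    B ↦ DA
    C ↦ BB
    A ↦ BBC  (constrained at step 1)
    D ↦ CDD  (constrained at step 1)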